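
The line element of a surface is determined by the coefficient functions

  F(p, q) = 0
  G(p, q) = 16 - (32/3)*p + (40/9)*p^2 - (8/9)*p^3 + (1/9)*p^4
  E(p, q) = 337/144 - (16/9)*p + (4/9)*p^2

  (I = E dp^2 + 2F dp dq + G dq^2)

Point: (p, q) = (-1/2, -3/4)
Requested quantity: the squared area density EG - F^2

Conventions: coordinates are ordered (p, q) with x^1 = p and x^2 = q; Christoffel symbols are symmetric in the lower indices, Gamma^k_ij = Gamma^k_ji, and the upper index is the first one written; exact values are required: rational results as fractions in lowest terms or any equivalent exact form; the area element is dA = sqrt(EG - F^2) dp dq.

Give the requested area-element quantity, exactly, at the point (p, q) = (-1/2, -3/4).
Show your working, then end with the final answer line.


E = 481/144, F = 0, G = 361/16; EG - F^2 = 173641/2304

Answer: EG - F^2 = 173641/2304


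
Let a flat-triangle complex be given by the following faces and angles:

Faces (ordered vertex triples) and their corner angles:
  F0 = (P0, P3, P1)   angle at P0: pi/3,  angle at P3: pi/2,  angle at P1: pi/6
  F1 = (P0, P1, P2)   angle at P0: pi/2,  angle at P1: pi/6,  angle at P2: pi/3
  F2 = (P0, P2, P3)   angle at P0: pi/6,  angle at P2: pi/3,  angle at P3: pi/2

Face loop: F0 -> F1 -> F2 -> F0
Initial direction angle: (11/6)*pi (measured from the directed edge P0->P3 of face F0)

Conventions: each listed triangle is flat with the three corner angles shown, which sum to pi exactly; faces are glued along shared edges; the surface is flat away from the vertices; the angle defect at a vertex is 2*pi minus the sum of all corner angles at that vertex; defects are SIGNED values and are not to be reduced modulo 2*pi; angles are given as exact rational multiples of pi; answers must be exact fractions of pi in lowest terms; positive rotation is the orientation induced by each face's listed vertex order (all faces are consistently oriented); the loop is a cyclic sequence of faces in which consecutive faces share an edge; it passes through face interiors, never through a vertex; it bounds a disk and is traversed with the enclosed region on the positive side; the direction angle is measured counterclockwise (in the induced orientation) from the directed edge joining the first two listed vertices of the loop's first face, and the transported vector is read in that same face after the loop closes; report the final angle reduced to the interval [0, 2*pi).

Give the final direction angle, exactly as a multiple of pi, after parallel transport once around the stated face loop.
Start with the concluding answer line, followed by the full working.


Answer: final direction angle = (5/6)*pi

enclosed vertex P0: corner angles sum to pi, defect = 2*pi - pi = pi
the final direction is the initial angle plus the enclosed defects, taken mod 2*pi in the induced orientation
final angle = (11/6)*pi + pi = (5/6)*pi (mod 2*pi)


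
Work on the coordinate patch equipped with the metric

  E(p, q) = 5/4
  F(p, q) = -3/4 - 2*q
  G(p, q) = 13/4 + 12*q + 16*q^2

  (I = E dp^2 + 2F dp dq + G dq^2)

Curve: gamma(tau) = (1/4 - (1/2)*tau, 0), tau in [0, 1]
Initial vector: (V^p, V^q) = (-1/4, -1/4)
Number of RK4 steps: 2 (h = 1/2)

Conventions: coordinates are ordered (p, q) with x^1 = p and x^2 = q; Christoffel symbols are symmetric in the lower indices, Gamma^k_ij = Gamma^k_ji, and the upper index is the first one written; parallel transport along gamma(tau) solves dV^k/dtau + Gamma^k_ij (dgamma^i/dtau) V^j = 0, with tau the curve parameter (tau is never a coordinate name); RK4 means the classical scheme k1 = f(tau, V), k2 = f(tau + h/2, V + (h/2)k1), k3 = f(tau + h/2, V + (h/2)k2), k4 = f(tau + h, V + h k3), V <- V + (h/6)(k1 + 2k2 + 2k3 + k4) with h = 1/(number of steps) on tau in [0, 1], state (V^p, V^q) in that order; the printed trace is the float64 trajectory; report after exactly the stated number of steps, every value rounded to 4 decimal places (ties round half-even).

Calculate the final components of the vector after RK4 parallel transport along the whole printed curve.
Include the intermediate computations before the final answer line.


gamma'(tau) = (-1/2, 0); f(tau, V)^k = -Gamma^k_ij(gamma(tau)) gamma'^i(tau) V^j; h = 1/2; intermediate values shown to 6 dp
curve data and Christoffel symbols at the stage parameters:
  tau = 0.000000: gamma = (0.250000, 0.000000), gamma' = (-0.500000, 0.000000); Gamma_ppp = 0.000000, Gamma_ppq = 0.000000, Gamma_pqq = -0.571429, Gamma_qpp = 0.000000, Gamma_qpq = 0.000000, Gamma_qqq = 1.714286
  tau = 0.250000: gamma = (0.125000, 0.000000), gamma' = (-0.500000, 0.000000); Gamma_ppp = 0.000000, Gamma_ppq = 0.000000, Gamma_pqq = -0.571429, Gamma_qpp = 0.000000, Gamma_qpq = 0.000000, Gamma_qqq = 1.714286
  tau = 0.500000: gamma = (0.000000, 0.000000), gamma' = (-0.500000, 0.000000); Gamma_ppp = 0.000000, Gamma_ppq = 0.000000, Gamma_pqq = -0.571429, Gamma_qpp = 0.000000, Gamma_qpq = 0.000000, Gamma_qqq = 1.714286
  tau = 0.750000: gamma = (-0.125000, 0.000000), gamma' = (-0.500000, 0.000000); Gamma_ppp = 0.000000, Gamma_ppq = 0.000000, Gamma_pqq = -0.571429, Gamma_qpp = 0.000000, Gamma_qpq = 0.000000, Gamma_qqq = 1.714286
  tau = 1.000000: gamma = (-0.250000, 0.000000), gamma' = (-0.500000, 0.000000); Gamma_ppp = 0.000000, Gamma_ppq = 0.000000, Gamma_pqq = -0.571429, Gamma_qpp = 0.000000, Gamma_qpq = 0.000000, Gamma_qqq = 1.714286
step 0: V^p = -0.2500, V^q = -0.2500
step 1: k1 = (0.000000, 0.000000), k2 = (0.000000, 0.000000), k3 = (0.000000, 0.000000), k4 = (0.000000, 0.000000); V <- V + (h/6)(k1 + 2k2 + 2k3 + k4): V^p = -0.2500, V^q = -0.2500
step 2: k1 = (0.000000, 0.000000), k2 = (0.000000, 0.000000), k3 = (0.000000, 0.000000), k4 = (0.000000, 0.000000); V <- V + (h/6)(k1 + 2k2 + 2k3 + k4): V^p = -0.2500, V^q = -0.2500

Answer: V^p = -0.2500, V^q = -0.2500


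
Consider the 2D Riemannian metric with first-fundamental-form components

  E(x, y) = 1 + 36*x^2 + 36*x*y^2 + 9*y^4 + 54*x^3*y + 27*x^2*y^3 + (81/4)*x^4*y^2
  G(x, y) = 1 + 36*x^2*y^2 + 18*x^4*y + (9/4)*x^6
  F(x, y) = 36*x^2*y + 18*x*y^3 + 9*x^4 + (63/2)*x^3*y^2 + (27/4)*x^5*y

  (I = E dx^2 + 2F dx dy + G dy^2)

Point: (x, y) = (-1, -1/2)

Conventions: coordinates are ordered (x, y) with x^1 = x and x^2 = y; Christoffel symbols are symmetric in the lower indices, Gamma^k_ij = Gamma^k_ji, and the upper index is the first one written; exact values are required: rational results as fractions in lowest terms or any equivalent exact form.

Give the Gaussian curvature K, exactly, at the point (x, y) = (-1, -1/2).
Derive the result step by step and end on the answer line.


E = 229/4, F = -45/4, G = 13/4, EG - F^2 = 119/2 at the point
E_x = -315/2, E_y = -45/2, F_x = 9/2, F_y = 189/4, G_x = 9/2, G_y = -18
E_yy = -171/2, F_xy = -477/4, G_xx = -45/2
Using the Brioschi determinant formula for K from the metric derivatives:
M1 = [[-E_yy/2 + F_xy - G_xx/2, E_x/2, F_x - E_y/2], [F_y - G_x/2, E, F], [G_y/2, F, G]] = [[-261/4, -315/4, 63/4], [45, 229/4, -45/4], [-9, -45/4, 13/4]]; det M1 = -1575/8
M2 = [[0, E_y/2, G_x/2], [E_y/2, E, F], [G_x/2, F, G]] = [[0, -45/4, 9/4], [-45/4, 229/4, -45/4], [9/4, -45/4, 13/4]]; det M2 = -1053/8
det M1 - det M2 = -261/4; K = -261/4 / (119/2)^2 = -261/14161

Answer: K = -261/14161


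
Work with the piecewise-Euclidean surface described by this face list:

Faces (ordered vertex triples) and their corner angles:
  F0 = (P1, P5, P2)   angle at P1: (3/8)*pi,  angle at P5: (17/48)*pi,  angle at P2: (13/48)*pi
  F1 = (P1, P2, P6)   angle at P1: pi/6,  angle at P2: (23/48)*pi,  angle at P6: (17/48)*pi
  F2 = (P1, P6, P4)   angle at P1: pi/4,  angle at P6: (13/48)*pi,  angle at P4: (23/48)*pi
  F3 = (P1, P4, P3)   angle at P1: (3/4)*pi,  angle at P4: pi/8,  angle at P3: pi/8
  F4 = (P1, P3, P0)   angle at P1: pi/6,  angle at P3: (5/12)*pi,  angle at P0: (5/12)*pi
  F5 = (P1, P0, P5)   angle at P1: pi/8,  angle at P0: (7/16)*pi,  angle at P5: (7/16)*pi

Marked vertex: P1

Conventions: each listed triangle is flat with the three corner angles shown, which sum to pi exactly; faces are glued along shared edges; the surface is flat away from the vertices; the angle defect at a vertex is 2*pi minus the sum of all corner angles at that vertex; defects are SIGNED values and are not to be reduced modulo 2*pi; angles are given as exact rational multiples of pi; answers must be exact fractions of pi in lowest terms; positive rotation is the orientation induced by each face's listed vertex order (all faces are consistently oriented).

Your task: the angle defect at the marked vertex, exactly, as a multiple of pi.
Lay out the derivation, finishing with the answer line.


Sum of corner angles at P1: (11/6)*pi
defect = 2*pi - (11/6)*pi

Answer: defect(P1) = pi/6


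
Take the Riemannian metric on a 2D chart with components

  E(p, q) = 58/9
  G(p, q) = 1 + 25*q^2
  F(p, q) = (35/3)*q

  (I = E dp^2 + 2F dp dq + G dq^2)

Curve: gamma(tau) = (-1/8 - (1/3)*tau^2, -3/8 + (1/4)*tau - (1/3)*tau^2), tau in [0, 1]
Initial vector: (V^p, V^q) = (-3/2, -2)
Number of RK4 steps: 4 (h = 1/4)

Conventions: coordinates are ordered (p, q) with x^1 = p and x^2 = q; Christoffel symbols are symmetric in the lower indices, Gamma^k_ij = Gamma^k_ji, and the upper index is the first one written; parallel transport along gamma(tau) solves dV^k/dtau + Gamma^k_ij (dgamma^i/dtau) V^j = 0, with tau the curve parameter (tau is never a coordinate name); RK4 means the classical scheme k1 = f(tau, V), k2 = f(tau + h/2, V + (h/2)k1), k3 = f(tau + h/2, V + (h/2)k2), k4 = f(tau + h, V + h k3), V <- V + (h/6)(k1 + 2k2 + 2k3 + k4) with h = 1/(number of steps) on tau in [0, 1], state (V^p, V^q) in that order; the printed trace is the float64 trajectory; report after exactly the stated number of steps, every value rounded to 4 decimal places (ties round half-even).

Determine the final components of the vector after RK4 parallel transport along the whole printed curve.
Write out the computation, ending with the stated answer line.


gamma'(tau) = (-(2/3)*tau, 1/4 - (2/3)*tau); f(tau, V)^k = -Gamma^k_ij(gamma(tau)) gamma'^i(tau) V^j; h = 1/4; intermediate values shown to 6 dp
curve data and Christoffel symbols at the stage parameters:
  tau = 0.000000: gamma = (-0.125000, -0.375000), gamma' = (0.000000, 0.250000); Gamma_ppp = 0.000000, Gamma_ppq = 0.000000, Gamma_pqq = 1.171344, Gamma_qpp = 0.000000, Gamma_qpq = 0.000000, Gamma_qqq = -0.941258
  tau = 0.125000: gamma = (-0.130208, -0.348958), gamma' = (-0.083333, 0.166667); Gamma_ppp = 0.000000, Gamma_ppq = 0.000000, Gamma_pqq = 1.229527, Gamma_qpp = 0.000000, Gamma_qpq = 0.000000, Gamma_qqq = -0.919401
  tau = 0.250000: gamma = (-0.145833, -0.333333), gamma' = (-0.166667, 0.083333); Gamma_ppp = 0.000000, Gamma_ppq = 0.000000, Gamma_pqq = 1.265060, Gamma_qpp = 0.000000, Gamma_qpq = 0.000000, Gamma_qqq = -0.903614
  tau = 0.375000: gamma = (-0.171875, -0.328125), gamma' = (-0.250000, 0.000000); Gamma_ppp = 0.000000, Gamma_ppq = 0.000000, Gamma_pqq = 1.276986, Gamma_qpp = 0.000000, Gamma_qpq = 0.000000, Gamma_qqq = -0.897881
  tau = 0.500000: gamma = (-0.208333, -0.333333), gamma' = (-0.333333, -0.083333); Gamma_ppp = 0.000000, Gamma_ppq = 0.000000, Gamma_pqq = 1.265060, Gamma_qpp = 0.000000, Gamma_qpq = 0.000000, Gamma_qqq = -0.903614
  tau = 0.625000: gamma = (-0.255208, -0.348958), gamma' = (-0.416667, -0.166667); Gamma_ppp = 0.000000, Gamma_ppq = 0.000000, Gamma_pqq = 1.229527, Gamma_qpp = 0.000000, Gamma_qpq = 0.000000, Gamma_qqq = -0.919401
  tau = 0.750000: gamma = (-0.312500, -0.375000), gamma' = (-0.500000, -0.250000); Gamma_ppp = 0.000000, Gamma_ppq = 0.000000, Gamma_pqq = 1.171344, Gamma_qpp = 0.000000, Gamma_qpq = 0.000000, Gamma_qqq = -0.941258
  tau = 0.875000: gamma = (-0.380208, -0.411458), gamma' = (-0.583333, -0.333333); Gamma_ppp = 0.000000, Gamma_ppq = 0.000000, Gamma_pqq = 1.092702, Gamma_qpp = 0.000000, Gamma_qpq = 0.000000, Gamma_qqq = -0.963432
  tau = 1.000000: gamma = (-0.458333, -0.458333), gamma' = (-0.666667, -0.416667); Gamma_ppp = 0.000000, Gamma_ppq = 0.000000, Gamma_pqq = 0.997477, Gamma_qpp = 0.000000, Gamma_qpq = 0.000000, Gamma_qqq = -0.979665
step 0: V^p = -1.5000, V^q = -2.0000
step 1: k1 = (0.585672, -0.470629), k2 = (0.421898, -0.315481), k3 = (0.417923, -0.312510), k4 = (0.219080, -0.156485); V <- V + (h/6)(k1 + 2k2 + 2k3 + k4): V^p = -1.3965, V^q = -2.0785
step 2: k1 = (0.219115, -0.156511), k2 = (0.000000, 0.000000), k3 = (0.000000, 0.000000), k4 = (-0.219115, 0.156511); V <- V + (h/6)(k1 + 2k2 + 2k3 + k4): V^p = -1.3965, V^q = -2.0785
step 3: k1 = (-0.219115, 0.156511), k2 = (-0.421912, 0.315492), k3 = (-0.417840, 0.312447), k4 = (-0.585775, 0.470712); V <- V + (h/6)(k1 + 2k2 + 2k3 + k4): V^p = -1.5000, V^q = -2.0000
step 4: k1 = (-0.585672, 0.470629), k2 = (-0.707041, 0.623395), k3 = (-0.700085, 0.617263), k4 = (-0.767094, 0.753396); V <- V + (h/6)(k1 + 2k2 + 2k3 + k4): V^p = -1.6736, V^q = -1.8456

Answer: V^p = -1.6736, V^q = -1.8456


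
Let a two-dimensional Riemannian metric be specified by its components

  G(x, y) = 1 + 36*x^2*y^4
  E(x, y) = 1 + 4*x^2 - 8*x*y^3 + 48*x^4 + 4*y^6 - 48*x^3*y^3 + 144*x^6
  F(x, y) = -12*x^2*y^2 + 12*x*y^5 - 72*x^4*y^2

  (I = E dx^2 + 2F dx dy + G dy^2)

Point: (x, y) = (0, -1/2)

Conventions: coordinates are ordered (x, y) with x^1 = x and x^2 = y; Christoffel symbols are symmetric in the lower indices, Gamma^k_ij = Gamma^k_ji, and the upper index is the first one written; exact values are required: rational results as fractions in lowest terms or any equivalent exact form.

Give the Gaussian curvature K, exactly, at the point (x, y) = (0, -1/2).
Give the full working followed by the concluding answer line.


E = 17/16, F = 0, G = 1, EG - F^2 = 17/16 at the point
E_x = 1, E_y = -3/4, F_x = -3/8, F_y = 0, G_x = 0, G_y = 0
E_yy = 15/2, F_xy = 15/4, G_xx = 9/2
The intrinsic route: Brioschi's K = (det M1 - det M2)/(EG - F^2)^2.
M1 = [[-E_yy/2 + F_xy - G_xx/2, E_x/2, F_x - E_y/2], [F_y - G_x/2, E, F], [G_y/2, F, G]] = [[-9/4, 1/2, 0], [0, 17/16, 0], [0, 0, 1]]; det M1 = -153/64
M2 = [[0, E_y/2, G_x/2], [E_y/2, E, F], [G_x/2, F, G]] = [[0, -3/8, 0], [-3/8, 17/16, 0], [0, 0, 1]]; det M2 = -9/64
det M1 - det M2 = -9/4; K = -9/4 / (17/16)^2 = -576/289

Answer: K = -576/289


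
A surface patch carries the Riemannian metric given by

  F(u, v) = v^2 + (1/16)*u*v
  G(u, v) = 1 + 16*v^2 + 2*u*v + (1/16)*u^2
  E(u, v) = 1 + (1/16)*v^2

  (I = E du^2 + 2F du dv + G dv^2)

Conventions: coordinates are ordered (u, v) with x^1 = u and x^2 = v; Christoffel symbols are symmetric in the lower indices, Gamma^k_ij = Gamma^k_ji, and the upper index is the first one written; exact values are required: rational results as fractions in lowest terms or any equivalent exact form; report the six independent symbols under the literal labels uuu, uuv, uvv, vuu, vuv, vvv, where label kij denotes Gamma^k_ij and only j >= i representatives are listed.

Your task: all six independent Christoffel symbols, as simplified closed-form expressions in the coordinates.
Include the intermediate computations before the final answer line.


E = 1 + (1/16)*v^2; F = v^2 + (1/16)*u*v; G = 1 + 16*v^2 + 2*u*v + (1/16)*u^2
Gamma^k_ij = (1/2) g^{kl} (d_i g_jl + d_j g_il - d_l g_ij), with g^inv = (1/(EG-F^2)) [[G, -F], [-F, E]]
first partials: E_u = 0, E_v = (1/8)*v, F_u = (1/16)*v, F_v = 2*v + (1/16)*u, G_u = 2*v + (1/8)*u, G_v = 32*v + 2*u
D = EG - F^2 = 1 + (257/16)*v^2 + 2*u*v + (1/16)*u^2
expanded: Gamma^u_uu = (G E_u - 2F F_u + F E_v)/(2D), Gamma^u_uv = (G E_v - F G_u)/(2D), Gamma^u_vv = (2G F_v - G G_u - F G_v)/(2D), Gamma^v_uu = (2E F_u - E E_v - F E_u)/(2D), Gamma^v_uv = (E G_u - F E_v)/(2D), Gamma^v_vv = (E G_v - 2F F_v + F G_u)/(2D); substitute and cancel common factors

Answer: Gamma_uuu = 0, Gamma_uuv = v/(u^2 + 32*u*v + 257*v^2 + 16), Gamma_uvv = 16*v/(u^2 + 32*u*v + 257*v^2 + 16), Gamma_vuu = 0, Gamma_vuv = (u + 16*v)/(u^2 + 32*u*v + 257*v^2 + 16), Gamma_vvv = (16*u + 256*v)/(u^2 + 32*u*v + 257*v^2 + 16)


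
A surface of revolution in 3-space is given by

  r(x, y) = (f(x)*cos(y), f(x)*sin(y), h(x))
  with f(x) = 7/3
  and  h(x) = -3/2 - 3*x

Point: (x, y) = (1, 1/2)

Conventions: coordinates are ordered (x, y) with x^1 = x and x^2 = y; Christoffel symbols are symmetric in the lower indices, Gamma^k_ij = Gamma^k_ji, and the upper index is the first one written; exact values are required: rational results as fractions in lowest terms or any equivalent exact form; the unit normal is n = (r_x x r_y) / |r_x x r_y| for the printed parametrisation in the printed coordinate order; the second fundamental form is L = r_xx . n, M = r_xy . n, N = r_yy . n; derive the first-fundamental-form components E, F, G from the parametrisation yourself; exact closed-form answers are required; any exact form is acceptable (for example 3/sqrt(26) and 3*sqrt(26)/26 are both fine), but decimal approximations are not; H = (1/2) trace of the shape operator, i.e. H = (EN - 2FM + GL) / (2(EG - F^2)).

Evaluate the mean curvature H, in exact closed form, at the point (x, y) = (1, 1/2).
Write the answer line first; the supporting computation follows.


Answer: H = -3/14

f = 7/3, f' = 0, f'' = 0, h' = -3, h'' = 0
E = 9, F = 0, G = 49/9; answer radicand W^2 = 9
unnormalised second-form numerators: l = 0, m = 0, n = -7; L = l/sqrt(9), and similarly M = m/sqrt(W^2), N = n/sqrt(W^2)
H = (E*n - 2*F*m + G*l) / (2*(EG - F^2)*sqrt(W^2)); E*n - 2*F*m + G*l = -63, EG - F^2 = 49, so H = (-9/14)/sqrt(9)


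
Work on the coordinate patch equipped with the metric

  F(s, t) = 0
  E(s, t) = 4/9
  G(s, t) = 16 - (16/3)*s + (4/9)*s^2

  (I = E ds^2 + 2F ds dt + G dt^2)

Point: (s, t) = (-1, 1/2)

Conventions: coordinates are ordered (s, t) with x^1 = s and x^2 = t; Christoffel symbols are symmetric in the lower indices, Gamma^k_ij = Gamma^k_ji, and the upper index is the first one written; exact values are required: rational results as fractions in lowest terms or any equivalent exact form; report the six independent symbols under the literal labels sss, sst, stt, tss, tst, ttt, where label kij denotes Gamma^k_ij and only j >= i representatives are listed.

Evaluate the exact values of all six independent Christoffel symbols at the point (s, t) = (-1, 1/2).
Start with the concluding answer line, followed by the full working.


Answer: Gamma_sss = 0, Gamma_sst = 0, Gamma_stt = 7, Gamma_tss = 0, Gamma_tst = -1/7, Gamma_ttt = 0

E = 4/9, F = 0, G = 196/9 at the point
E_s = 0, E_t = 0, F_s = 0, F_t = 0, G_s = -56/9, G_t = 0
EG - F^2 = 784/81;  g^inv = (81/784) * [[196/9, 0], [0, 4/9]]
first-kind symbols [ij,l] = (1/2)(d_i g_jl + d_j g_il - d_l g_ij): [ss,s] = E_s/2 = 0, [ss,t] = F_s - E_t/2 = 0, [st,s] = E_t/2 = 0, [st,t] = G_s/2 = -28/9, [tt,s] = F_t - G_s/2 = 28/9, [tt,t] = G_t/2 = 0
Gamma^s_ij = (G*[ij,s] - F*[ij,t])/(EG - F^2), Gamma^t_ij = (E*[ij,t] - F*[ij,s])/(EG - F^2)


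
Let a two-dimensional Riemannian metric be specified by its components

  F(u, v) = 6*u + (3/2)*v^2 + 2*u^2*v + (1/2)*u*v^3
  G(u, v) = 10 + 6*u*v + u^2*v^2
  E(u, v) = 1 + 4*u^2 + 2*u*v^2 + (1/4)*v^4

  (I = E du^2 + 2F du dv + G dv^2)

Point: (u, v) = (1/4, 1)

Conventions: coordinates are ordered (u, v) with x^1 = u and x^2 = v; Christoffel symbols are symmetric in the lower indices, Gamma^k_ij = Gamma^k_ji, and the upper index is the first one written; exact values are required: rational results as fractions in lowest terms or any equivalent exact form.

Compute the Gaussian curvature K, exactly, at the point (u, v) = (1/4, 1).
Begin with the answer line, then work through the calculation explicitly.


Answer: K = -128/40401

E = 2, F = 13/4, G = 185/16, EG - F^2 = 201/16 at the point
E_u = 4, E_v = 2, F_u = 15/2, F_v = 7/2, G_u = 13/2, G_v = 13/8
E_vv = 4, F_uv = 5/2, G_uu = 2
Compute both Brioschi determinants and normalise by (EG - F^2)^2.
M1 = [[-E_vv/2 + F_uv - G_uu/2, E_u/2, F_u - E_v/2], [F_v - G_u/2, E, F], [G_v/2, F, G]] = [[-1/2, 2, 13/2], [1/4, 2, 13/4], [13/16, 13/4, 185/16]]; det M1 = -193/16
M2 = [[0, E_v/2, G_u/2], [E_v/2, E, F], [G_u/2, F, G]] = [[0, 1, 13/4], [1, 2, 13/4], [13/4, 13/4, 185/16]]; det M2 = -185/16
det M1 - det M2 = -1/2; K = -1/2 / (201/16)^2 = -128/40401


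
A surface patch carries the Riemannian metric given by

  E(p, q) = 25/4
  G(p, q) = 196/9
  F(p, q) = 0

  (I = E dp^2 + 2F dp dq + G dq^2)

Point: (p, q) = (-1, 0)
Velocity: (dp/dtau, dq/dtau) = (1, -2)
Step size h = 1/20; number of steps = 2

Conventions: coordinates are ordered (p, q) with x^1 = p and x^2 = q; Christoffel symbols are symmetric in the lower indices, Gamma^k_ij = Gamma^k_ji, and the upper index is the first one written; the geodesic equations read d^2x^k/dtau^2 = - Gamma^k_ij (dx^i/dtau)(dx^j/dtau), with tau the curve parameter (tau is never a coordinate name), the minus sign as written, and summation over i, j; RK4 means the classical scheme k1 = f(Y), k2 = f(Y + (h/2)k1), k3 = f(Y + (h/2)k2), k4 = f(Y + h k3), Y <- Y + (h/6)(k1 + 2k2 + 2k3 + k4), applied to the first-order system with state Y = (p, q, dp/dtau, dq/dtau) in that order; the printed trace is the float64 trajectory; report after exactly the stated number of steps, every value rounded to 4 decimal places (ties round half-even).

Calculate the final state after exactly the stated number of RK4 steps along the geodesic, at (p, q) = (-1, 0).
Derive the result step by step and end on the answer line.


f(Y) = (dp/dtau, dq/dtau, -Gamma^p_ij Y'^i Y'^j, -Gamma^q_ij Y'^i Y'^j) with the Gammas evaluated at the stage position; h = 0.050000; intermediate values shown to 6 dp
step 0: p = -1.0000, q = 0.0000, dp/dtau = 1.0000, dq/dtau = -2.0000
step 1:
  k1: at (p, q) = (-1.000000, 0.000000), (dp/dtau, dq/dtau) = (1.000000, -2.000000); Gamma_ppp = 0.000000, Gamma_ppq = 0.000000, Gamma_pqq = 0.000000, Gamma_qpp = 0.000000, Gamma_qpq = 0.000000, Gamma_qqq = 0.000000; k1 = (1.000000, -2.000000, 0.000000, 0.000000)
  k2: at (p, q) = (-0.975000, -0.050000), (dp/dtau, dq/dtau) = (1.000000, -2.000000); Gamma_ppp = 0.000000, Gamma_ppq = 0.000000, Gamma_pqq = 0.000000, Gamma_qpp = 0.000000, Gamma_qpq = 0.000000, Gamma_qqq = 0.000000; k2 = (1.000000, -2.000000, 0.000000, 0.000000)
  k3: at (p, q) = (-0.975000, -0.050000), (dp/dtau, dq/dtau) = (1.000000, -2.000000); Gamma_ppp = 0.000000, Gamma_ppq = 0.000000, Gamma_pqq = 0.000000, Gamma_qpp = 0.000000, Gamma_qpq = 0.000000, Gamma_qqq = 0.000000; k3 = (1.000000, -2.000000, 0.000000, 0.000000)
  k4: at (p, q) = (-0.950000, -0.100000), (dp/dtau, dq/dtau) = (1.000000, -2.000000); Gamma_ppp = 0.000000, Gamma_ppq = 0.000000, Gamma_pqq = 0.000000, Gamma_qpp = 0.000000, Gamma_qpq = 0.000000, Gamma_qqq = 0.000000; k4 = (1.000000, -2.000000, 0.000000, 0.000000)
  Y <- Y + (h/6)(k1 + 2k2 + 2k3 + k4): p = -0.9500, q = -0.1000, dp/dtau = 1.0000, dq/dtau = -2.0000
step 2:
  k1: at (p, q) = (-0.950000, -0.100000), (dp/dtau, dq/dtau) = (1.000000, -2.000000); Gamma_ppp = 0.000000, Gamma_ppq = 0.000000, Gamma_pqq = 0.000000, Gamma_qpp = 0.000000, Gamma_qpq = 0.000000, Gamma_qqq = 0.000000; k1 = (1.000000, -2.000000, 0.000000, 0.000000)
  k2: at (p, q) = (-0.925000, -0.150000), (dp/dtau, dq/dtau) = (1.000000, -2.000000); Gamma_ppp = 0.000000, Gamma_ppq = 0.000000, Gamma_pqq = 0.000000, Gamma_qpp = 0.000000, Gamma_qpq = 0.000000, Gamma_qqq = 0.000000; k2 = (1.000000, -2.000000, 0.000000, 0.000000)
  k3: at (p, q) = (-0.925000, -0.150000), (dp/dtau, dq/dtau) = (1.000000, -2.000000); Gamma_ppp = 0.000000, Gamma_ppq = 0.000000, Gamma_pqq = 0.000000, Gamma_qpp = 0.000000, Gamma_qpq = 0.000000, Gamma_qqq = 0.000000; k3 = (1.000000, -2.000000, 0.000000, 0.000000)
  k4: at (p, q) = (-0.900000, -0.200000), (dp/dtau, dq/dtau) = (1.000000, -2.000000); Gamma_ppp = 0.000000, Gamma_ppq = 0.000000, Gamma_pqq = 0.000000, Gamma_qpp = 0.000000, Gamma_qpq = 0.000000, Gamma_qqq = 0.000000; k4 = (1.000000, -2.000000, 0.000000, 0.000000)
  Y <- Y + (h/6)(k1 + 2k2 + 2k3 + k4): p = -0.9000, q = -0.2000, dp/dtau = 1.0000, dq/dtau = -2.0000

Answer: p = -0.9000, q = -0.2000, dp/dtau = 1.0000, dq/dtau = -2.0000


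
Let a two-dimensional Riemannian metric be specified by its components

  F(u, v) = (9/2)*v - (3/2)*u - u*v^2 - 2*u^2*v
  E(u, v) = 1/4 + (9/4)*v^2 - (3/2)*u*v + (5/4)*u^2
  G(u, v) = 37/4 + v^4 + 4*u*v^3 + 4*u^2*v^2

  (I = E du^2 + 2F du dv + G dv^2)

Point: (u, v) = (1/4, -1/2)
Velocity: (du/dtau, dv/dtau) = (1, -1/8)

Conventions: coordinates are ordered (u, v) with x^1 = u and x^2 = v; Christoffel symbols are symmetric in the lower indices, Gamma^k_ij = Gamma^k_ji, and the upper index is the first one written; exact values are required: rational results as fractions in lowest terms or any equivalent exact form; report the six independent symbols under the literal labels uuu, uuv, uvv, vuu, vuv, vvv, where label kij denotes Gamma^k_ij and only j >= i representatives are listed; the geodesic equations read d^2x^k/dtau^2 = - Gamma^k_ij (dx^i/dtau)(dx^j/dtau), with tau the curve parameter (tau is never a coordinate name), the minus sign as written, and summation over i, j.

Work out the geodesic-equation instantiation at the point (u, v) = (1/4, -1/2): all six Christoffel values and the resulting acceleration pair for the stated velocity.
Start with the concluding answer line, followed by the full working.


Answer: Gamma_uuu = 1670/789, Gamma_uuv = -1036/263, Gamma_uvv = 10952/789, Gamma_vuu = 639/1052, Gamma_vuv = -294/263, Gamma_vvv = 1036/263; accelerations (d^2u/dtau^2, d^2v/dtau^2) = (-20945/6312, -3991/4208)

E = 69/64, F = -21/8, G = 37/4 at the point
E_u = 11/8, E_v = -21/8, F_u = -5/4, F_v = 37/8, G_u = 0, G_v = 0
EG - F^2 = 789/256;  g^inv = (256/789) * [[37/4, 21/8], [21/8, 69/64]]
first-kind symbols [ij,l] = (1/2)(d_i g_jl + d_j g_il - d_l g_ij): [uu,u] = E_u/2 = 11/16, [uu,v] = F_u - E_v/2 = 1/16, [uv,u] = E_v/2 = -21/16, [uv,v] = G_u/2 = 0, [vv,u] = F_v - G_u/2 = 37/8, [vv,v] = G_v/2 = 0
Gamma^u_ij = (G*[ij,u] - F*[ij,v])/(EG - F^2), Gamma^v_ij = (E*[ij,v] - F*[ij,u])/(EG - F^2)
Gamma_uuu = 1670/789, Gamma_uuv = -1036/263, Gamma_uvv = 10952/789, Gamma_vuu = 639/1052, Gamma_vuv = -294/263, Gamma_vvv = 1036/263
d^2u/dtau^2 = -(Gamma_uuu*(1)^2 + 2*Gamma_uuv*(1)*(-1/8) + Gamma_uvv*(-1/8)^2) = -20945/6312
d^2v/dtau^2 = -(Gamma_vuu*(1)^2 + 2*Gamma_vuv*(1)*(-1/8) + Gamma_vvv*(-1/8)^2) = -3991/4208


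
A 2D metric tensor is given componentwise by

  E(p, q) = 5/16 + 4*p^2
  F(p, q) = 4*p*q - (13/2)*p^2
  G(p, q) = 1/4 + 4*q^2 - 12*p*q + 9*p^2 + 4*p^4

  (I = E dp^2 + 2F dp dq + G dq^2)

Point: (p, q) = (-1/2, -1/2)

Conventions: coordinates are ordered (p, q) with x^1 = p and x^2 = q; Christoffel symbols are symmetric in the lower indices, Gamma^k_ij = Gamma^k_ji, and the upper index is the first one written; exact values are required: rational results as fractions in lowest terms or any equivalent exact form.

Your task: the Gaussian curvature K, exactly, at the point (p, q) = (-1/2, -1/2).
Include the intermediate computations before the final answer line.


E = 21/16, F = -5/8, G = 3/4, EG - F^2 = 19/32 at the point
E_p = -4, E_q = 0, F_p = 9/2, F_q = -2, G_p = -5, G_q = 2
E_qq = 0, F_pq = 4, G_pp = 30
By Brioschi, K is (det M1 - det M2) divided by (EG - F^2) squared.
M1 = [[-E_qq/2 + F_pq - G_pp/2, E_p/2, F_p - E_q/2], [F_q - G_p/2, E, F], [G_q/2, F, G]] = [[-11, -2, 9/2], [1/2, 21/16, -5/8], [1, -5/8, 3/4]]; det M1 = -379/32
M2 = [[0, E_q/2, G_p/2], [E_q/2, E, F], [G_p/2, F, G]] = [[0, 0, -5/2], [0, 21/16, -5/8], [-5/2, -5/8, 3/4]]; det M2 = -525/64
det M1 - det M2 = -233/64; K = -233/64 / (19/32)^2 = -3728/361

Answer: K = -3728/361


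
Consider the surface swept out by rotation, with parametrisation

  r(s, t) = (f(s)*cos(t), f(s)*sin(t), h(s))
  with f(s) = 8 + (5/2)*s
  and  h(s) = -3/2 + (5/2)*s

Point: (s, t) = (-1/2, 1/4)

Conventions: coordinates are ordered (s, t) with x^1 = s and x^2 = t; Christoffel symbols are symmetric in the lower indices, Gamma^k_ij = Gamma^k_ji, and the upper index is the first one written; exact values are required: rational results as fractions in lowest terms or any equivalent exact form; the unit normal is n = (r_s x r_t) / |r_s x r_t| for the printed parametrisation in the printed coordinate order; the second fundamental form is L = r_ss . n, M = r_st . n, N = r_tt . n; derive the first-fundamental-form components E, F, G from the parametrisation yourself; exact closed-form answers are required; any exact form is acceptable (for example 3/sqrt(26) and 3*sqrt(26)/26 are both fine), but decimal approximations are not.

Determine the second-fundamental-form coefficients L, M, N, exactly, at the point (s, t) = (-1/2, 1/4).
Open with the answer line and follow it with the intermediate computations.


Answer: L = 0, M = 0, N = 27*sqrt(2)/8

f = 27/4, f' = 5/2, f'' = 0, h' = 5/2, h'' = 0
E = 25/2, F = 0, G = 729/16; answer radicand W^2 = 25/2
unnormalised second-form numerators: l = 0, m = 0, n = 135/8; L = l/sqrt(25/2), and similarly M = m/sqrt(W^2), N = n/sqrt(W^2)


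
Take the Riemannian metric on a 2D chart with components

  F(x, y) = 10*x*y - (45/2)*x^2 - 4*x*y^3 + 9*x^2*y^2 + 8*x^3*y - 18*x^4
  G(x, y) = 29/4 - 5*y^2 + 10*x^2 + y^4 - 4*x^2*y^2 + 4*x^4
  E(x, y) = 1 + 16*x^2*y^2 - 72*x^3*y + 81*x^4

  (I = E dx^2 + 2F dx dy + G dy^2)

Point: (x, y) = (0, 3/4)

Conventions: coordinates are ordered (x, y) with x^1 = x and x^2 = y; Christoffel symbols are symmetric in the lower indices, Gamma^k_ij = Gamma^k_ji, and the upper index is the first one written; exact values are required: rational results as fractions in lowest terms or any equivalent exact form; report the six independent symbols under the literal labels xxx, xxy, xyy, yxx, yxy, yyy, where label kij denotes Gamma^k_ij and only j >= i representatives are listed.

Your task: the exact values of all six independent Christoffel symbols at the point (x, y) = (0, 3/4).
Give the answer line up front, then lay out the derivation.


Answer: Gamma_xxx = 0, Gamma_xxy = 0, Gamma_xyy = 0, Gamma_yxx = 1488/1217, Gamma_yxy = 0, Gamma_yyy = -744/1217

E = 1, F = 0, G = 1217/256 at the point
E_x = 0, E_y = 0, F_x = 93/16, F_y = 0, G_x = 0, G_y = -93/16
EG - F^2 = 1217/256;  g^inv = (256/1217) * [[1217/256, 0], [0, 1]]
first-kind symbols [ij,l] = (1/2)(d_i g_jl + d_j g_il - d_l g_ij): [xx,x] = E_x/2 = 0, [xx,y] = F_x - E_y/2 = 93/16, [xy,x] = E_y/2 = 0, [xy,y] = G_x/2 = 0, [yy,x] = F_y - G_x/2 = 0, [yy,y] = G_y/2 = -93/32
Gamma^x_ij = (G*[ij,x] - F*[ij,y])/(EG - F^2), Gamma^y_ij = (E*[ij,y] - F*[ij,x])/(EG - F^2)


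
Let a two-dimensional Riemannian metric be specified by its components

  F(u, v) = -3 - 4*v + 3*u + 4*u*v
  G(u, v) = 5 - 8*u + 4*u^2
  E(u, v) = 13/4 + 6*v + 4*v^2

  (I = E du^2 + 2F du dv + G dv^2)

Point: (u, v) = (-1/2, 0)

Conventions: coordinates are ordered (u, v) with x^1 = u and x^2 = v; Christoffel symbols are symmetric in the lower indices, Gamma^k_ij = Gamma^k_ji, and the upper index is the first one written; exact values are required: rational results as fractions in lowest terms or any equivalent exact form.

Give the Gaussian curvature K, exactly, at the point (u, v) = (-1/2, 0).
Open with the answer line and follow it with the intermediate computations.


Answer: K = -64/2401

E = 13/4, F = -9/2, G = 10, EG - F^2 = 49/4 at the point
E_u = 0, E_v = 6, F_u = 3, F_v = -6, G_u = -12, G_v = 0
E_vv = 8, F_uv = 4, G_uu = 8
Using the Brioschi determinant formula for K from the metric derivatives:
M1 = [[-E_vv/2 + F_uv - G_uu/2, E_u/2, F_u - E_v/2], [F_v - G_u/2, E, F], [G_v/2, F, G]] = [[-4, 0, 0], [0, 13/4, -9/2], [0, -9/2, 10]]; det M1 = -49
M2 = [[0, E_v/2, G_u/2], [E_v/2, E, F], [G_u/2, F, G]] = [[0, 3, -6], [3, 13/4, -9/2], [-6, -9/2, 10]]; det M2 = -45
det M1 - det M2 = -4; K = -4 / (49/4)^2 = -64/2401


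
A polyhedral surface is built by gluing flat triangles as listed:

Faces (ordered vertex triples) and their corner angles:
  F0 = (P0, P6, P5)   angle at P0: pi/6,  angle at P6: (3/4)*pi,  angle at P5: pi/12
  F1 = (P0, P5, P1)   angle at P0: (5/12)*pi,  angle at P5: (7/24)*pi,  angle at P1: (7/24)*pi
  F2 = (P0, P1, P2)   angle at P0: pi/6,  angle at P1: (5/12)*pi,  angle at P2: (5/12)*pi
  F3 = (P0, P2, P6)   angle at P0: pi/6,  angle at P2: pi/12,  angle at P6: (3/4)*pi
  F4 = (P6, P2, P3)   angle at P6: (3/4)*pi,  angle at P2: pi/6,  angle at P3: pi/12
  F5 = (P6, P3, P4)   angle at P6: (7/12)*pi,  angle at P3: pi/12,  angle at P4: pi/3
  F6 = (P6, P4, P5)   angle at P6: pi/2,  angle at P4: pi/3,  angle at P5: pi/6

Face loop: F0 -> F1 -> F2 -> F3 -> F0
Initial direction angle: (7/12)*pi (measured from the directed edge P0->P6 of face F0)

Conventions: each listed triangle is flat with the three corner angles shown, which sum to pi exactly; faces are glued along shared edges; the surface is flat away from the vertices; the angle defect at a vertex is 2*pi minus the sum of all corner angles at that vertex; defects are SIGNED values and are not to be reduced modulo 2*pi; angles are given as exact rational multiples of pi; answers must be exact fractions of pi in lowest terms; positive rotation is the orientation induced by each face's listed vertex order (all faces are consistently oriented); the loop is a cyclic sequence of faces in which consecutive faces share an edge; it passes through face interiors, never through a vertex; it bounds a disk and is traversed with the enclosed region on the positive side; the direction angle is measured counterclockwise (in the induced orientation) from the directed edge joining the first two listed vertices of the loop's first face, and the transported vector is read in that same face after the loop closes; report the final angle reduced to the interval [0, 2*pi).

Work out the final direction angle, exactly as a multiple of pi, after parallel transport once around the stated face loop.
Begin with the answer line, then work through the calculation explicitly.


Answer: final direction angle = (5/3)*pi

enclosed vertex P0: corner angles sum to (11/12)*pi, defect = 2*pi - (11/12)*pi = (13/12)*pi
by Gauss-Bonnet the loop rotates the vector by the enclosed defect sum (positive orientation, mod 2*pi)
final angle = (7/12)*pi + (13/12)*pi = (5/3)*pi (mod 2*pi)


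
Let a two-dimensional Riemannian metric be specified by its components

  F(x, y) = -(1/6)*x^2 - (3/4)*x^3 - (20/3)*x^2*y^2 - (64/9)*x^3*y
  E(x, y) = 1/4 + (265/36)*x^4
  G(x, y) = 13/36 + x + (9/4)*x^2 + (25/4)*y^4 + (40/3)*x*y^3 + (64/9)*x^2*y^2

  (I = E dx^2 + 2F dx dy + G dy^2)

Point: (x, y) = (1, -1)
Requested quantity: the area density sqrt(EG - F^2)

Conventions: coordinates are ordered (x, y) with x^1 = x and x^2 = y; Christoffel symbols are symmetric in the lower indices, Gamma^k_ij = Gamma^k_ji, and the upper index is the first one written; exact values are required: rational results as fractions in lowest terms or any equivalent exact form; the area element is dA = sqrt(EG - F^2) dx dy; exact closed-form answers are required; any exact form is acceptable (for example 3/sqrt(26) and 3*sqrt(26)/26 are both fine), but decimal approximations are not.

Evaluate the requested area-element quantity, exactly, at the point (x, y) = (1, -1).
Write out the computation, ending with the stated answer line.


E = 137/18, F = -17/36, G = 131/36; EG - F^2 = 35605/1296

Answer: sqrt(EG - F^2) = sqrt(35605)/36


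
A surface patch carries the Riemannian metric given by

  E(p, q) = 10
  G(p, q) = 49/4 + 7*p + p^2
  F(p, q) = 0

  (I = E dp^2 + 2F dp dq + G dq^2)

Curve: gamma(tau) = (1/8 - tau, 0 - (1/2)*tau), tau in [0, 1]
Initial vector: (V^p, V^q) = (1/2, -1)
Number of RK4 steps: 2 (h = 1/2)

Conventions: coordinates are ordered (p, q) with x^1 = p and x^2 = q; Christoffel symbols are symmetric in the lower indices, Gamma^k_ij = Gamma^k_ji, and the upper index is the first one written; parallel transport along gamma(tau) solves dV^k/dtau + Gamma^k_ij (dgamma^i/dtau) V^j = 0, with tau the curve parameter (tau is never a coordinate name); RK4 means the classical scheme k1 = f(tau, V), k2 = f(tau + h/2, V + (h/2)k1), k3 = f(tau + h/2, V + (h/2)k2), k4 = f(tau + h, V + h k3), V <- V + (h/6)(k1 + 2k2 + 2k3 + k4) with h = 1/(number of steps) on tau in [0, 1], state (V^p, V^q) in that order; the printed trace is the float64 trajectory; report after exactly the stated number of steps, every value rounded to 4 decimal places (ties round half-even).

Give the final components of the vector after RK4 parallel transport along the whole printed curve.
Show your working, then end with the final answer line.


gamma'(tau) = (-1, -1/2); f(tau, V)^k = -Gamma^k_ij(gamma(tau)) gamma'^i(tau) V^j; h = 1/2; intermediate values shown to 6 dp
curve data and Christoffel symbols at the stage parameters:
  tau = 0.000000: gamma = (0.125000, 0.000000), gamma' = (-1.000000, -0.500000); Gamma_ppp = 0.000000, Gamma_ppq = 0.000000, Gamma_pqq = -0.362500, Gamma_qpp = 0.000000, Gamma_qpq = 0.275862, Gamma_qqq = 0.000000
  tau = 0.250000: gamma = (-0.125000, -0.125000), gamma' = (-1.000000, -0.500000); Gamma_ppp = 0.000000, Gamma_ppq = 0.000000, Gamma_pqq = -0.337500, Gamma_qpp = 0.000000, Gamma_qpq = 0.296296, Gamma_qqq = 0.000000
  tau = 0.500000: gamma = (-0.375000, -0.250000), gamma' = (-1.000000, -0.500000); Gamma_ppp = 0.000000, Gamma_ppq = 0.000000, Gamma_pqq = -0.312500, Gamma_qpp = 0.000000, Gamma_qpq = 0.320000, Gamma_qqq = 0.000000
  tau = 0.750000: gamma = (-0.625000, -0.375000), gamma' = (-1.000000, -0.500000); Gamma_ppp = 0.000000, Gamma_ppq = 0.000000, Gamma_pqq = -0.287500, Gamma_qpp = 0.000000, Gamma_qpq = 0.347826, Gamma_qqq = 0.000000
  tau = 1.000000: gamma = (-0.875000, -0.500000), gamma' = (-1.000000, -0.500000); Gamma_ppp = 0.000000, Gamma_ppq = 0.000000, Gamma_pqq = -0.262500, Gamma_qpp = 0.000000, Gamma_qpq = 0.380952, Gamma_qqq = 0.000000
step 0: V^p = 0.5000, V^q = -1.0000
step 1: k1 = (0.181250, -0.206897), k2 = (0.177478, -0.230835), k3 = (0.178488, -0.232748), k4 = (0.174433, -0.262961); V <- V + (h/6)(k1 + 2k2 + 2k3 + k4): V^p = 0.5890, V^q = -1.1164
step 2: k1 = (0.174440, -0.263019), k2 = (0.169937, -0.301177), k3 = (0.171309, -0.304691), k4 = (0.166525, -0.354839); V <- V + (h/6)(k1 + 2k2 + 2k3 + k4): V^p = 0.6743, V^q = -1.2689

Answer: V^p = 0.6743, V^q = -1.2689


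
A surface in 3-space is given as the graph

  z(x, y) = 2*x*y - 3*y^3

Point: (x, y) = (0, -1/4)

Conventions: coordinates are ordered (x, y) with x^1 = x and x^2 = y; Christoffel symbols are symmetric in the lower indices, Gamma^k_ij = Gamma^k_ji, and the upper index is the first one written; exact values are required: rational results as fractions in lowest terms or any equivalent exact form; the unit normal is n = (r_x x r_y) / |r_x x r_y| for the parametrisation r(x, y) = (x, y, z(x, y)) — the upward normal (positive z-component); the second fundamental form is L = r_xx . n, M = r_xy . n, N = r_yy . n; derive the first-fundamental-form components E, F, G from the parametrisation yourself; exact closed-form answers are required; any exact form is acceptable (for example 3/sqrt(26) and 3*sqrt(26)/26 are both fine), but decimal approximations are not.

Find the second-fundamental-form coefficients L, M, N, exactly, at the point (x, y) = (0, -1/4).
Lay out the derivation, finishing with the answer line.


z_x = -1/2, z_y = -9/16, z_xx = 0, z_xy = 2, z_yy = 9/2
E = 5/4, F = 9/32, G = 337/256; answer radicand W^2 = 401/256
unnormalised second-form numerators: l = 0, m = 2, n = 9/2; L = l/sqrt(401/256), and similarly M = m/sqrt(W^2), N = n/sqrt(W^2)

Answer: L = 0, M = 32*sqrt(401)/401, N = 72*sqrt(401)/401


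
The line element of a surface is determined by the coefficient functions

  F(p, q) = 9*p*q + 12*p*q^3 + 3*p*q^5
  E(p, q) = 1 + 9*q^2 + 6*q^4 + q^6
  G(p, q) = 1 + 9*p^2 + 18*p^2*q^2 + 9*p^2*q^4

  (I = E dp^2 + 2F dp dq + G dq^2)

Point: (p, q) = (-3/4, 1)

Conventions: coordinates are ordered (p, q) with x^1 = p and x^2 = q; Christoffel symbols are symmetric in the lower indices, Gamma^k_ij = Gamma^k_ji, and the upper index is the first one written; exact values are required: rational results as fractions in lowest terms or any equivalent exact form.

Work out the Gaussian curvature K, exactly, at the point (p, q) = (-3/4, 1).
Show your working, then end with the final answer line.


E = 17, F = -18, G = 85/4, EG - F^2 = 149/4 at the point
E_p = 0, E_q = 48, F_p = 24, F_q = -45, G_p = -54, G_q = 81/2
E_qq = 120, F_pq = 60, G_pp = 72
By Brioschi, K is (det M1 - det M2) divided by (EG - F^2) squared.
M1 = [[-E_qq/2 + F_pq - G_pp/2, E_p/2, F_p - E_q/2], [F_q - G_p/2, E, F], [G_q/2, F, G]] = [[-36, 0, 0], [-18, 17, -18], [81/4, -18, 85/4]]; det M1 = -1341
M2 = [[0, E_q/2, G_p/2], [E_q/2, E, F], [G_p/2, F, G]] = [[0, 24, -27], [24, 17, -18], [-27, -18, 85/4]]; det M2 = -1305
det M1 - det M2 = -36; K = -36 / (149/4)^2 = -576/22201

Answer: K = -576/22201
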